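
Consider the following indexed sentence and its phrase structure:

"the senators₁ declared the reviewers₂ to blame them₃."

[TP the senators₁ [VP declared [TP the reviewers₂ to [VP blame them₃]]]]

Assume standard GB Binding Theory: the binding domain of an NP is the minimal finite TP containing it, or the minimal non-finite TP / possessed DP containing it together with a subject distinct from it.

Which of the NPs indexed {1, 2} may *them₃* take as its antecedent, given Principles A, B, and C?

*them* is a pronoun, so Principle B applies: it must be free in its binding domain.
Binding domain of *them₃*: the embedded TP, whose subject is the reviewers₂.
*the senators₁* c-commands the pronoun but from outside its binding domain, and is not c-commanded by it → coindexation permitted.
*the reviewers₂* c-commands the pronoun within its binding domain → coindexation would violate Principle B.

{1}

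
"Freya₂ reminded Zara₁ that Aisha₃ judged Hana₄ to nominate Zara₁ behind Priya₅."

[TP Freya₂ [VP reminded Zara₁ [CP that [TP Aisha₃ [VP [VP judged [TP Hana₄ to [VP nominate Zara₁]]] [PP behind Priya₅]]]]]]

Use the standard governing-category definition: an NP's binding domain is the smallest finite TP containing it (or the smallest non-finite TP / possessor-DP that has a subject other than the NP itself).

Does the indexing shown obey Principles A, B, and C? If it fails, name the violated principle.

The two coindexed NPs are *Zara₁* (the lower occurrence) and *Zara₁* (the higher occurrence).
*Zara₁* (the lower occurrence) is an R-expression. Principle C requires it to be free everywhere.
*Zara₁* (the higher occurrence) c-commands it and carries the same index.
The R-expression is bound → Principle C violation.

Principle C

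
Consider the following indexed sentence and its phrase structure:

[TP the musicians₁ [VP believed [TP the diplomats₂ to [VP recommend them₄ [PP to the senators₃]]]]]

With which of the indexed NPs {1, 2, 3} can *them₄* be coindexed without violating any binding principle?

*them* is a pronoun, so Principle B applies: it must be free in its binding domain.
Binding domain of *them₄*: the embedded TP, whose subject is the diplomats₂.
*the musicians₁* c-commands the pronoun but from outside its binding domain, and is not c-commanded by it → coindexation permitted.
*the diplomats₂* c-commands the pronoun within its binding domain → coindexation would violate Principle B.
*the senators₃*: the pronoun c-commands this R-expression → coindexation would violate Principle C on *the senators₃*.

{1}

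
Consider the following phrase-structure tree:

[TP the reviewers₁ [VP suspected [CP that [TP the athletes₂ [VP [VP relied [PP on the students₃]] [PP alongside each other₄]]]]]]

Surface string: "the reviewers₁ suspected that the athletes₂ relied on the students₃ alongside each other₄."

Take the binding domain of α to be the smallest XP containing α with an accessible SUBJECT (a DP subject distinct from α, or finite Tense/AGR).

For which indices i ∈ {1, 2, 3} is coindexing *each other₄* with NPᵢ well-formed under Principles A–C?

{2}

*each other* is an anaphor, so Principle A applies: it must be bound in its binding domain.
Binding domain of *each other₄*: the embedded TP, whose subject is the athletes₂.
*the reviewers₁* c-commands the anaphor but is outside its binding domain → cannot satisfy Principle A.
*the athletes₂* c-commands the anaphor within its binding domain → licit binder.
*the students₃* does not c-command the anaphor → cannot bind it.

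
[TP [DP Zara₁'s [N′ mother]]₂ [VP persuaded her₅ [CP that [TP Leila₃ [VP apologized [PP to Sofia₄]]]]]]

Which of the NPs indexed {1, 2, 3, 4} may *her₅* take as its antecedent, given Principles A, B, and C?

*her* is a pronoun, so Principle B applies: it must be free in its binding domain.
Binding domain of *her₅*: the matrix TP, whose subject is [Zara₁'s mother]₂.
*Zara₁* and the pronoun do not c-command one another → neither Principle B nor Principle C is at stake; coindexation permitted.
*[Zara₁'s mother]₂* c-commands the pronoun within its binding domain → coindexation would violate Principle B.
*Leila₃*: the pronoun c-commands this R-expression → coindexation would violate Principle C on *Leila₃*.
*Sofia₄*: the pronoun c-commands this R-expression → coindexation would violate Principle C on *Sofia₄*.

{1}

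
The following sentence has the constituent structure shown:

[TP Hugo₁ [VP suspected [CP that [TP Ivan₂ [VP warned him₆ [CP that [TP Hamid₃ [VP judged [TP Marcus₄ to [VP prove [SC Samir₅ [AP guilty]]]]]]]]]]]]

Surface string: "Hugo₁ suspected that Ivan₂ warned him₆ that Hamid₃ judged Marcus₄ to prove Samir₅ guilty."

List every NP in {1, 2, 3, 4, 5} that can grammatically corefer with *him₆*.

{1}

*him* is a pronoun, so Principle B applies: it must be free in its binding domain.
Binding domain of *him₆*: the embedded TP, whose subject is Ivan₂.
*Hugo₁* c-commands the pronoun but from outside its binding domain, and is not c-commanded by it → coindexation permitted.
*Ivan₂* c-commands the pronoun within its binding domain → coindexation would violate Principle B.
*Hamid₃*: the pronoun c-commands this R-expression → coindexation would violate Principle C on *Hamid₃*.
*Marcus₄*: the pronoun c-commands this R-expression → coindexation would violate Principle C on *Marcus₄*.
*Samir₅*: the pronoun c-commands this R-expression → coindexation would violate Principle C on *Samir₅*.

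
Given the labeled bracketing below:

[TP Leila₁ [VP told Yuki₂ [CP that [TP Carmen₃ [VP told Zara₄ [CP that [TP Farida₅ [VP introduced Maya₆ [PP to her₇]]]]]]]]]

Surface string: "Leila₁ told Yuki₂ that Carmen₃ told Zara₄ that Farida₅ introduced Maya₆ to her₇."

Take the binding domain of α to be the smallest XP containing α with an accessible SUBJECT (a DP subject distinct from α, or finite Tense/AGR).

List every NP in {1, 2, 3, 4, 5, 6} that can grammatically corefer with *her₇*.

*her* is a pronoun, so Principle B applies: it must be free in its binding domain.
Binding domain of *her₇*: the embedded TP, whose subject is Farida₅.
*Leila₁* c-commands the pronoun but from outside its binding domain, and is not c-commanded by it → coindexation permitted.
*Yuki₂* c-commands the pronoun but from outside its binding domain, and is not c-commanded by it → coindexation permitted.
*Carmen₃* c-commands the pronoun but from outside its binding domain, and is not c-commanded by it → coindexation permitted.
*Zara₄* c-commands the pronoun but from outside its binding domain, and is not c-commanded by it → coindexation permitted.
*Farida₅* c-commands the pronoun within its binding domain → coindexation would violate Principle B.
*Maya₆* c-commands the pronoun within its binding domain → coindexation would violate Principle B.

{1, 2, 3, 4}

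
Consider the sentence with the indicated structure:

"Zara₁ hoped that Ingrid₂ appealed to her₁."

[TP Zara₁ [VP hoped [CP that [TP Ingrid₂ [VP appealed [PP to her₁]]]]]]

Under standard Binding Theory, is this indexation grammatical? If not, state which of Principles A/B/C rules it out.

The two coindexed NPs are *Zara₁* and *her₁*.
*her₁* is a pronoun; its binding domain is the embedded TP, whose subject is Ingrid₂. Within that domain it is c-commanded only by *Ingrid₂*, which carries a different index — the pronoun is free locally, so Principle B holds.
*Zara₁* is an R-expression; *her₁* does not c-command it, and no other NP shares its index, so Principle C is satisfied.
All principles are respected.

grammatical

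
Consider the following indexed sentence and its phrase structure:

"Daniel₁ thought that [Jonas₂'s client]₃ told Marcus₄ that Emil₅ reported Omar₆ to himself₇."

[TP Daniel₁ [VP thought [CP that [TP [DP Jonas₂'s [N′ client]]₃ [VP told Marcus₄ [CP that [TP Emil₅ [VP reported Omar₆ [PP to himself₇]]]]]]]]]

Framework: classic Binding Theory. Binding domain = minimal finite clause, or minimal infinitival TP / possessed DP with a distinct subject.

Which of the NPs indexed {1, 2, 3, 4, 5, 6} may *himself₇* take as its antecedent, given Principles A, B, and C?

*himself* is an anaphor, so Principle A applies: it must be bound in its binding domain.
Binding domain of *himself₇*: the embedded TP, whose subject is Emil₅.
*Daniel₁* c-commands the anaphor but is outside its binding domain → cannot satisfy Principle A.
*Jonas₂* does not c-command the anaphor → cannot bind it.
*[Jonas₂'s client]₃* c-commands the anaphor but is outside its binding domain → cannot satisfy Principle A.
*Marcus₄* c-commands the anaphor but is outside its binding domain → cannot satisfy Principle A.
*Emil₅* c-commands the anaphor within its binding domain → licit binder.
*Omar₆* c-commands the anaphor within its binding domain → licit binder.

{5, 6}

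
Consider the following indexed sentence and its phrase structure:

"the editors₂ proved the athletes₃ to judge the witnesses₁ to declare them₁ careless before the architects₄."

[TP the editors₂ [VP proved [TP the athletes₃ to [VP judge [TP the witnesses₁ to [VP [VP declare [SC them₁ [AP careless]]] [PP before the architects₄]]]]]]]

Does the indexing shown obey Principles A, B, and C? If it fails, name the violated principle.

The two coindexed NPs are *the witnesses₁* and *them₁*.
*them₁* is a pronoun. Its binding domain is the embedded TP, whose subject is the witnesses₁.
*the witnesses₁* c-commands it within that domain and carries the same index.
The pronoun is locally bound → Principle B violation.

Principle B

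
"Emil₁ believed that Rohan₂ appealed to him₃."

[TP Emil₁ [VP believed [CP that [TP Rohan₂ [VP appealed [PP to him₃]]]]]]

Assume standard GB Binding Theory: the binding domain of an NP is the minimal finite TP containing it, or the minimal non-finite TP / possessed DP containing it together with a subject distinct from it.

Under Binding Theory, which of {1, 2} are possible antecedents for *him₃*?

*him* is a pronoun, so Principle B applies: it must be free in its binding domain.
Binding domain of *him₃*: the embedded TP, whose subject is Rohan₂.
*Emil₁* c-commands the pronoun but from outside its binding domain, and is not c-commanded by it → coindexation permitted.
*Rohan₂* c-commands the pronoun within its binding domain → coindexation would violate Principle B.

{1}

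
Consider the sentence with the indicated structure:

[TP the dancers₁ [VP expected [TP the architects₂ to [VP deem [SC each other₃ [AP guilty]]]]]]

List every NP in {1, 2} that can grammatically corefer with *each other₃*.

{2}

*each other* is an anaphor, so Principle A applies: it must be bound in its binding domain.
Binding domain of *each other₃*: the embedded TP, whose subject is the architects₂.
*the dancers₁* c-commands the anaphor but is outside its binding domain → cannot satisfy Principle A.
*the architects₂* c-commands the anaphor within its binding domain → licit binder.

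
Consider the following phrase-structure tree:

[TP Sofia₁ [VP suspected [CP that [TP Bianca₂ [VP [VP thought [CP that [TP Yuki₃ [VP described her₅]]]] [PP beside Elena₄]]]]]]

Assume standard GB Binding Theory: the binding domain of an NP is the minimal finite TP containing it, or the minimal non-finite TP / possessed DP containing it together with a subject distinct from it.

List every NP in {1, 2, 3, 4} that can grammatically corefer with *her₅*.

*her* is a pronoun, so Principle B applies: it must be free in its binding domain.
Binding domain of *her₅*: the embedded TP, whose subject is Yuki₃.
*Sofia₁* c-commands the pronoun but from outside its binding domain, and is not c-commanded by it → coindexation permitted.
*Bianca₂* c-commands the pronoun but from outside its binding domain, and is not c-commanded by it → coindexation permitted.
*Yuki₃* c-commands the pronoun within its binding domain → coindexation would violate Principle B.
*Elena₄* and the pronoun do not c-command one another → neither Principle B nor Principle C is at stake; coindexation permitted.

{1, 2, 4}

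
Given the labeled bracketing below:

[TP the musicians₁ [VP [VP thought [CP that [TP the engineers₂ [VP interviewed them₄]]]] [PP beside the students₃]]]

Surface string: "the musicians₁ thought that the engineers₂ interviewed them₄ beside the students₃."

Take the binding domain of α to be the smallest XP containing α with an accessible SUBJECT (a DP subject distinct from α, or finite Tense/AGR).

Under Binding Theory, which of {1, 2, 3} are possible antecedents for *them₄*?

*them* is a pronoun, so Principle B applies: it must be free in its binding domain.
Binding domain of *them₄*: the embedded TP, whose subject is the engineers₂.
*the musicians₁* c-commands the pronoun but from outside its binding domain, and is not c-commanded by it → coindexation permitted.
*the engineers₂* c-commands the pronoun within its binding domain → coindexation would violate Principle B.
*the students₃* and the pronoun do not c-command one another → neither Principle B nor Principle C is at stake; coindexation permitted.

{1, 3}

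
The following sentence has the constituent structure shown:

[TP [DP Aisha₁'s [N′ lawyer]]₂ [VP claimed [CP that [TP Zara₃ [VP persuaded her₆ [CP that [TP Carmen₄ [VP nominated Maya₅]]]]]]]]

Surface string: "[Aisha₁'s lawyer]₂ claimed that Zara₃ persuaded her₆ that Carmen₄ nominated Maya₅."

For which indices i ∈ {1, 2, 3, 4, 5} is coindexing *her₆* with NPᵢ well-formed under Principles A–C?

*her* is a pronoun, so Principle B applies: it must be free in its binding domain.
Binding domain of *her₆*: the embedded TP, whose subject is Zara₃.
*Aisha₁* and the pronoun do not c-command one another → neither Principle B nor Principle C is at stake; coindexation permitted.
*[Aisha₁'s lawyer]₂* c-commands the pronoun but from outside its binding domain, and is not c-commanded by it → coindexation permitted.
*Zara₃* c-commands the pronoun within its binding domain → coindexation would violate Principle B.
*Carmen₄*: the pronoun c-commands this R-expression → coindexation would violate Principle C on *Carmen₄*.
*Maya₅*: the pronoun c-commands this R-expression → coindexation would violate Principle C on *Maya₅*.

{1, 2}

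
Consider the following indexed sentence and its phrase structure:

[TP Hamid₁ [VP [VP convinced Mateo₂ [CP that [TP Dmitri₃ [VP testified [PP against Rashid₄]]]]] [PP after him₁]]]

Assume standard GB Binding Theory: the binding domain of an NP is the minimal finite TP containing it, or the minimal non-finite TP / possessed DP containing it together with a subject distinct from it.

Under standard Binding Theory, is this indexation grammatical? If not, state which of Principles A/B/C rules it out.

The two coindexed NPs are *Hamid₁* and *him₁*.
*him₁* is a pronoun. Its binding domain is the matrix TP, whose subject is Hamid₁.
*Hamid₁* c-commands it within that domain and carries the same index.
The pronoun is locally bound → Principle B violation.

Principle B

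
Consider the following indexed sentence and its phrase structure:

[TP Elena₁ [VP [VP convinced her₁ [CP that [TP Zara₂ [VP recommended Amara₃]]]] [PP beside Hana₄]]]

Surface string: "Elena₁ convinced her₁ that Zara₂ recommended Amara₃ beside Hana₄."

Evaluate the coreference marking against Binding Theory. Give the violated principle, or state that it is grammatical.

Principle B

The two coindexed NPs are *Elena₁* and *her₁*.
*her₁* is a pronoun. Its binding domain is the matrix TP, whose subject is Elena₁.
*Elena₁* c-commands it within that domain and carries the same index.
The pronoun is locally bound → Principle B violation.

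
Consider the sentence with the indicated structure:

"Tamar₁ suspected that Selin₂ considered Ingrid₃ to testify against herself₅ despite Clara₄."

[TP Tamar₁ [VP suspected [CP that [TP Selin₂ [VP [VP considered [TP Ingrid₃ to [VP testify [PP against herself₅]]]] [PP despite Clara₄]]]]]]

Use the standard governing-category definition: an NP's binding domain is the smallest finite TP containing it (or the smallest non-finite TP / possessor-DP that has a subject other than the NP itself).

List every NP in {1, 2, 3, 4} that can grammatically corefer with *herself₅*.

*herself* is an anaphor, so Principle A applies: it must be bound in its binding domain.
Binding domain of *herself₅*: the embedded TP, whose subject is Ingrid₃.
*Tamar₁* c-commands the anaphor but is outside its binding domain → cannot satisfy Principle A.
*Selin₂* c-commands the anaphor but is outside its binding domain → cannot satisfy Principle A.
*Ingrid₃* c-commands the anaphor within its binding domain → licit binder.
*Clara₄* does not c-command the anaphor → cannot bind it.

{3}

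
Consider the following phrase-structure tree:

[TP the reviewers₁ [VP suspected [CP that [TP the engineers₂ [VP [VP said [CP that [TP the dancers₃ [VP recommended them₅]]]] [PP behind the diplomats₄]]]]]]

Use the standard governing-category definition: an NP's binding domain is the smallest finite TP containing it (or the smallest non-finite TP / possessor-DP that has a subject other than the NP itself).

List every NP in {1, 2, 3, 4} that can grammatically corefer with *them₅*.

*them* is a pronoun, so Principle B applies: it must be free in its binding domain.
Binding domain of *them₅*: the embedded TP, whose subject is the dancers₃.
*the reviewers₁* c-commands the pronoun but from outside its binding domain, and is not c-commanded by it → coindexation permitted.
*the engineers₂* c-commands the pronoun but from outside its binding domain, and is not c-commanded by it → coindexation permitted.
*the dancers₃* c-commands the pronoun within its binding domain → coindexation would violate Principle B.
*the diplomats₄* and the pronoun do not c-command one another → neither Principle B nor Principle C is at stake; coindexation permitted.

{1, 2, 4}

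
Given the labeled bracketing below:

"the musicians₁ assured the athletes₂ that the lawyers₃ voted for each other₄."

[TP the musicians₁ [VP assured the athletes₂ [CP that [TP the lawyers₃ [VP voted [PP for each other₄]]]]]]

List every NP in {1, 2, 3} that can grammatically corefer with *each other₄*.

{3}

*each other* is an anaphor, so Principle A applies: it must be bound in its binding domain.
Binding domain of *each other₄*: the embedded TP, whose subject is the lawyers₃.
*the musicians₁* c-commands the anaphor but is outside its binding domain → cannot satisfy Principle A.
*the athletes₂* c-commands the anaphor but is outside its binding domain → cannot satisfy Principle A.
*the lawyers₃* c-commands the anaphor within its binding domain → licit binder.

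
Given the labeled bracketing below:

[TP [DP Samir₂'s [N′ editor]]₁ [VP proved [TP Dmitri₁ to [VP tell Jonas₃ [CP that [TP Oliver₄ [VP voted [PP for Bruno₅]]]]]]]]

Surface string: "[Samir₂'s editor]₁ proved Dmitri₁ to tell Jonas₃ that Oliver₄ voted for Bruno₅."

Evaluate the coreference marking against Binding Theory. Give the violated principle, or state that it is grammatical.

Principle C

The two coindexed NPs are *[Samir₂'s editor]₁* and *Dmitri₁*.
*Dmitri₁* is an R-expression. Principle C requires it to be free everywhere.
*[Samir₂'s editor]₁* c-commands it and carries the same index.
The R-expression is bound → Principle C violation.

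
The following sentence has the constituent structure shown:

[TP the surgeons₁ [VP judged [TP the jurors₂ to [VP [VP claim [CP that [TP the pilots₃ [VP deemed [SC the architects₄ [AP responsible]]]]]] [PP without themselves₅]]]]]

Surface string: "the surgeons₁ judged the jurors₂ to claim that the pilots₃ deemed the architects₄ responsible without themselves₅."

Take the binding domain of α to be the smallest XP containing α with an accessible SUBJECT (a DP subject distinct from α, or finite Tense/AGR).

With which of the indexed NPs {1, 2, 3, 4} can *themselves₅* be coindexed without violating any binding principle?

*themselves* is an anaphor, so Principle A applies: it must be bound in its binding domain.
Binding domain of *themselves₅*: the embedded TP, whose subject is the jurors₂.
*the surgeons₁* c-commands the anaphor but is outside its binding domain → cannot satisfy Principle A.
*the jurors₂* c-commands the anaphor within its binding domain → licit binder.
*the pilots₃* does not c-command the anaphor → cannot bind it.
*the architects₄* does not c-command the anaphor → cannot bind it.

{2}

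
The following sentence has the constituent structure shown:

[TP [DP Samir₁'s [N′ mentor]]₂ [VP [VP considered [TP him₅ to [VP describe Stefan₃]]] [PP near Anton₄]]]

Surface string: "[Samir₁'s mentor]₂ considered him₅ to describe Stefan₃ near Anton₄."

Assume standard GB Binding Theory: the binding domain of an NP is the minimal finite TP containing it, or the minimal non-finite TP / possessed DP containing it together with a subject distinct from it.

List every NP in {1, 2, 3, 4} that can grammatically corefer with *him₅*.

{1, 4}

*him* is a pronoun, so Principle B applies: it must be free in its binding domain.
Binding domain of *him₅*: the matrix TP, whose subject is [Samir₁'s mentor]₂.
*Samir₁* and the pronoun do not c-command one another → neither Principle B nor Principle C is at stake; coindexation permitted.
*[Samir₁'s mentor]₂* c-commands the pronoun within its binding domain → coindexation would violate Principle B.
*Stefan₃*: the pronoun c-commands this R-expression → coindexation would violate Principle C on *Stefan₃*.
*Anton₄* and the pronoun do not c-command one another → neither Principle B nor Principle C is at stake; coindexation permitted.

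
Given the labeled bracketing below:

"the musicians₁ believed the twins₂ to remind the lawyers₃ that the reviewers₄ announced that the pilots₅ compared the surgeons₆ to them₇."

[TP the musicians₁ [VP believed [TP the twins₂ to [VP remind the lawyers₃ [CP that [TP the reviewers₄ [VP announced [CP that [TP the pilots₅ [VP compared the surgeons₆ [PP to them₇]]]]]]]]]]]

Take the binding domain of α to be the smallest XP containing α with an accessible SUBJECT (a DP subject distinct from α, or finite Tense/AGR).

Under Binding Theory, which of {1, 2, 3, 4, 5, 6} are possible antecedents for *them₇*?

{1, 2, 3, 4}

*them* is a pronoun, so Principle B applies: it must be free in its binding domain.
Binding domain of *them₇*: the embedded TP, whose subject is the pilots₅.
*the musicians₁* c-commands the pronoun but from outside its binding domain, and is not c-commanded by it → coindexation permitted.
*the twins₂* c-commands the pronoun but from outside its binding domain, and is not c-commanded by it → coindexation permitted.
*the lawyers₃* c-commands the pronoun but from outside its binding domain, and is not c-commanded by it → coindexation permitted.
*the reviewers₄* c-commands the pronoun but from outside its binding domain, and is not c-commanded by it → coindexation permitted.
*the pilots₅* c-commands the pronoun within its binding domain → coindexation would violate Principle B.
*the surgeons₆* c-commands the pronoun within its binding domain → coindexation would violate Principle B.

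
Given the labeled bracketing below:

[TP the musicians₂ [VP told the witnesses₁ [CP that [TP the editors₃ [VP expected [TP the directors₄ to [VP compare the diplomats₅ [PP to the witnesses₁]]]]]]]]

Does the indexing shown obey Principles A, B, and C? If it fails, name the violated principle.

The two coindexed NPs are *the witnesses₁* (the higher occurrence) and *the witnesses₁* (the lower occurrence).
*the witnesses₁* (the lower occurrence) is an R-expression. Principle C requires it to be free everywhere.
*the witnesses₁* (the higher occurrence) c-commands it and carries the same index.
The R-expression is bound → Principle C violation.

Principle C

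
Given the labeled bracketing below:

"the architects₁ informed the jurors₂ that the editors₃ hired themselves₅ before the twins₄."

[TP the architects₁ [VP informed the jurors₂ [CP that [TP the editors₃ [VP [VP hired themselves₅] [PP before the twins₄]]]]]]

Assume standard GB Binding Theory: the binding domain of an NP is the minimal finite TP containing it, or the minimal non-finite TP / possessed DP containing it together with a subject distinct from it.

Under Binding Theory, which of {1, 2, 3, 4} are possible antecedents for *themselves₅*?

*themselves* is an anaphor, so Principle A applies: it must be bound in its binding domain.
Binding domain of *themselves₅*: the embedded TP, whose subject is the editors₃.
*the architects₁* c-commands the anaphor but is outside its binding domain → cannot satisfy Principle A.
*the jurors₂* c-commands the anaphor but is outside its binding domain → cannot satisfy Principle A.
*the editors₃* c-commands the anaphor within its binding domain → licit binder.
*the twins₄* does not c-command the anaphor → cannot bind it.

{3}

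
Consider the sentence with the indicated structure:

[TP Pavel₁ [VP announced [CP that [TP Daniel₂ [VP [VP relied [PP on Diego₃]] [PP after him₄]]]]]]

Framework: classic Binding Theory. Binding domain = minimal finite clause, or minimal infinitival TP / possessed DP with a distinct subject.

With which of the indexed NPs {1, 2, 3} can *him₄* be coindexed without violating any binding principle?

*him* is a pronoun, so Principle B applies: it must be free in its binding domain.
Binding domain of *him₄*: the embedded TP, whose subject is Daniel₂.
*Pavel₁* c-commands the pronoun but from outside its binding domain, and is not c-commanded by it → coindexation permitted.
*Daniel₂* c-commands the pronoun within its binding domain → coindexation would violate Principle B.
*Diego₃* and the pronoun do not c-command one another → neither Principle B nor Principle C is at stake; coindexation permitted.

{1, 3}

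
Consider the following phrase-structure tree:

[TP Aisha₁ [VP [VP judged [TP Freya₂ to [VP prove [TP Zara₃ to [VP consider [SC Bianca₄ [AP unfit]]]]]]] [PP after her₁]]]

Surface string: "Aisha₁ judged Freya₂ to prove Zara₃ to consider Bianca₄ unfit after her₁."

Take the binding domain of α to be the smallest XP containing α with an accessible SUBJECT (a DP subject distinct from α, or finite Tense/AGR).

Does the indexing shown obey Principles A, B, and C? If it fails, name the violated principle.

The two coindexed NPs are *Aisha₁* and *her₁*.
*her₁* is a pronoun. Its binding domain is the matrix TP, whose subject is Aisha₁.
*Aisha₁* c-commands it within that domain and carries the same index.
The pronoun is locally bound → Principle B violation.

Principle B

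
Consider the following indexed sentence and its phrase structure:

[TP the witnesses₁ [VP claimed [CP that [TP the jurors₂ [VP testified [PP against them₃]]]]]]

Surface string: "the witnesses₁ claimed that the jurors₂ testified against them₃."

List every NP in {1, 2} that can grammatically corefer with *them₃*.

*them* is a pronoun, so Principle B applies: it must be free in its binding domain.
Binding domain of *them₃*: the embedded TP, whose subject is the jurors₂.
*the witnesses₁* c-commands the pronoun but from outside its binding domain, and is not c-commanded by it → coindexation permitted.
*the jurors₂* c-commands the pronoun within its binding domain → coindexation would violate Principle B.

{1}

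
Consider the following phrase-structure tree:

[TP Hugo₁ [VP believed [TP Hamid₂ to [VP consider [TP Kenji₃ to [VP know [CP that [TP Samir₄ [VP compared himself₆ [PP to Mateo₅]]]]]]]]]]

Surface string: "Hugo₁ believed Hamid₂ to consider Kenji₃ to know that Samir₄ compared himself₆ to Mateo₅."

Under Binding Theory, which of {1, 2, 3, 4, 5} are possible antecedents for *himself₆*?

{4}

*himself* is an anaphor, so Principle A applies: it must be bound in its binding domain.
Binding domain of *himself₆*: the embedded TP, whose subject is Samir₄.
*Hugo₁* c-commands the anaphor but is outside its binding domain → cannot satisfy Principle A.
*Hamid₂* c-commands the anaphor but is outside its binding domain → cannot satisfy Principle A.
*Kenji₃* c-commands the anaphor but is outside its binding domain → cannot satisfy Principle A.
*Samir₄* c-commands the anaphor within its binding domain → licit binder.
*Mateo₅* does not c-command the anaphor → cannot bind it.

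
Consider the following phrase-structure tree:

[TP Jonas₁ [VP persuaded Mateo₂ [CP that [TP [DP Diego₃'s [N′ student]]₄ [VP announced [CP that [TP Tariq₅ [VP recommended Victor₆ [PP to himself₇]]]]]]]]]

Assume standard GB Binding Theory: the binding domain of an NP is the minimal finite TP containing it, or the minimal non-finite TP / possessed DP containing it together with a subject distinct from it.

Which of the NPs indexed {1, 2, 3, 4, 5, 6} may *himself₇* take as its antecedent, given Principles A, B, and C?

*himself* is an anaphor, so Principle A applies: it must be bound in its binding domain.
Binding domain of *himself₇*: the embedded TP, whose subject is Tariq₅.
*Jonas₁* c-commands the anaphor but is outside its binding domain → cannot satisfy Principle A.
*Mateo₂* c-commands the anaphor but is outside its binding domain → cannot satisfy Principle A.
*Diego₃* does not c-command the anaphor → cannot bind it.
*[Diego₃'s student]₄* c-commands the anaphor but is outside its binding domain → cannot satisfy Principle A.
*Tariq₅* c-commands the anaphor within its binding domain → licit binder.
*Victor₆* c-commands the anaphor within its binding domain → licit binder.

{5, 6}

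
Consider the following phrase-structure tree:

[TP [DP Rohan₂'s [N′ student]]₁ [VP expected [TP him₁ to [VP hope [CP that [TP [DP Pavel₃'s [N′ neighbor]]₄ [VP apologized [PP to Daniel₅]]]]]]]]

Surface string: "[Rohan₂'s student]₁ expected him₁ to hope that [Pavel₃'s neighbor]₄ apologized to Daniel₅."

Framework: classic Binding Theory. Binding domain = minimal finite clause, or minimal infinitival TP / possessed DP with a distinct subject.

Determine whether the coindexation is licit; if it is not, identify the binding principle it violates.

The two coindexed NPs are *[Rohan₂'s student]₁* and *him₁*.
*him₁* is a pronoun. Its binding domain is the matrix TP, whose subject is [Rohan₂'s student]₁.
*[Rohan₂'s student]₁* c-commands it within that domain and carries the same index.
The pronoun is locally bound → Principle B violation.

Principle B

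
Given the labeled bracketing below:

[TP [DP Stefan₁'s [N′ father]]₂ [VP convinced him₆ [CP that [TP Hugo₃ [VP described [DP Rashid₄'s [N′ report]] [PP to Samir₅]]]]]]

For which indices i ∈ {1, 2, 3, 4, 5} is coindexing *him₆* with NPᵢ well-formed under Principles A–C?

*him* is a pronoun, so Principle B applies: it must be free in its binding domain.
Binding domain of *him₆*: the matrix TP, whose subject is [Stefan₁'s father]₂.
*Stefan₁* and the pronoun do not c-command one another → neither Principle B nor Principle C is at stake; coindexation permitted.
*[Stefan₁'s father]₂* c-commands the pronoun within its binding domain → coindexation would violate Principle B.
*Hugo₃*: the pronoun c-commands this R-expression → coindexation would violate Principle C on *Hugo₃*.
*Rashid₄*: the pronoun c-commands this R-expression → coindexation would violate Principle C on *Rashid₄*.
*Samir₅*: the pronoun c-commands this R-expression → coindexation would violate Principle C on *Samir₅*.

{1}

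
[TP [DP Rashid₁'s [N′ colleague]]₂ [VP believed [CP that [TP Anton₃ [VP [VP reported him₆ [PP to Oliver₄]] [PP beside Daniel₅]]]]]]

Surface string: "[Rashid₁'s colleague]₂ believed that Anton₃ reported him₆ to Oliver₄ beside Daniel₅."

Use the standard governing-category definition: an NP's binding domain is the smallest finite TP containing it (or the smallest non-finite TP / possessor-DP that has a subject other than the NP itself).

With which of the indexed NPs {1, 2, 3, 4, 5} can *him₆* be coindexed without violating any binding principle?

*him* is a pronoun, so Principle B applies: it must be free in its binding domain.
Binding domain of *him₆*: the embedded TP, whose subject is Anton₃.
*Rashid₁* and the pronoun do not c-command one another → neither Principle B nor Principle C is at stake; coindexation permitted.
*[Rashid₁'s colleague]₂* c-commands the pronoun but from outside its binding domain, and is not c-commanded by it → coindexation permitted.
*Anton₃* c-commands the pronoun within its binding domain → coindexation would violate Principle B.
*Oliver₄*: the pronoun c-commands this R-expression → coindexation would violate Principle C on *Oliver₄*.
*Daniel₅* and the pronoun do not c-command one another → neither Principle B nor Principle C is at stake; coindexation permitted.

{1, 2, 5}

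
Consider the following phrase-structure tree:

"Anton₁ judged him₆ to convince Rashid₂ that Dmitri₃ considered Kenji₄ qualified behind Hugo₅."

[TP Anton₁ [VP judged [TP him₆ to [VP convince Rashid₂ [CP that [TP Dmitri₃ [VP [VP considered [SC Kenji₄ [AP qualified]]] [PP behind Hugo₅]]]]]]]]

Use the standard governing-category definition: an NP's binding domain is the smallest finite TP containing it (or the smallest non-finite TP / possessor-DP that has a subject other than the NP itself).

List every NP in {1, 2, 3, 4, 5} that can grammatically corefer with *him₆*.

*him* is a pronoun, so Principle B applies: it must be free in its binding domain.
Binding domain of *him₆*: the matrix TP, whose subject is Anton₁.
*Anton₁* c-commands the pronoun within its binding domain → coindexation would violate Principle B.
*Rashid₂*: the pronoun c-commands this R-expression → coindexation would violate Principle C on *Rashid₂*.
*Dmitri₃*: the pronoun c-commands this R-expression → coindexation would violate Principle C on *Dmitri₃*.
*Kenji₄*: the pronoun c-commands this R-expression → coindexation would violate Principle C on *Kenji₄*.
*Hugo₅*: the pronoun c-commands this R-expression → coindexation would violate Principle C on *Hugo₅*.

none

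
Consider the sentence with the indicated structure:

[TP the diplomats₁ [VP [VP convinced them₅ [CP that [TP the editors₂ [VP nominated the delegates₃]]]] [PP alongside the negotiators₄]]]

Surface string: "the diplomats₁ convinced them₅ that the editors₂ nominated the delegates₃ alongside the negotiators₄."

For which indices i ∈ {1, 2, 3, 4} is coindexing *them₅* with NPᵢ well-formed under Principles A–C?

{4}

*them* is a pronoun, so Principle B applies: it must be free in its binding domain.
Binding domain of *them₅*: the matrix TP, whose subject is the diplomats₁.
*the diplomats₁* c-commands the pronoun within its binding domain → coindexation would violate Principle B.
*the editors₂*: the pronoun c-commands this R-expression → coindexation would violate Principle C on *the editors₂*.
*the delegates₃*: the pronoun c-commands this R-expression → coindexation would violate Principle C on *the delegates₃*.
*the negotiators₄* and the pronoun do not c-command one another → neither Principle B nor Principle C is at stake; coindexation permitted.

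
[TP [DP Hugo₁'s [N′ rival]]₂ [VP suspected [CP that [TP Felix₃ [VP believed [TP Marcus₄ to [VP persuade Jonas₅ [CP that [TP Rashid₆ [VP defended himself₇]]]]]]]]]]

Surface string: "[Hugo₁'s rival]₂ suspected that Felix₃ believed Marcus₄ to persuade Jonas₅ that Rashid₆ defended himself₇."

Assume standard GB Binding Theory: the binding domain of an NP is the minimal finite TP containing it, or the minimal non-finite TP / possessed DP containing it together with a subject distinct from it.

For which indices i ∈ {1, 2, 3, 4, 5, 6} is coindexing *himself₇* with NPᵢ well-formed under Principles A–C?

*himself* is an anaphor, so Principle A applies: it must be bound in its binding domain.
Binding domain of *himself₇*: the embedded TP, whose subject is Rashid₆.
*Hugo₁* does not c-command the anaphor → cannot bind it.
*[Hugo₁'s rival]₂* c-commands the anaphor but is outside its binding domain → cannot satisfy Principle A.
*Felix₃* c-commands the anaphor but is outside its binding domain → cannot satisfy Principle A.
*Marcus₄* c-commands the anaphor but is outside its binding domain → cannot satisfy Principle A.
*Jonas₅* c-commands the anaphor but is outside its binding domain → cannot satisfy Principle A.
*Rashid₆* c-commands the anaphor within its binding domain → licit binder.

{6}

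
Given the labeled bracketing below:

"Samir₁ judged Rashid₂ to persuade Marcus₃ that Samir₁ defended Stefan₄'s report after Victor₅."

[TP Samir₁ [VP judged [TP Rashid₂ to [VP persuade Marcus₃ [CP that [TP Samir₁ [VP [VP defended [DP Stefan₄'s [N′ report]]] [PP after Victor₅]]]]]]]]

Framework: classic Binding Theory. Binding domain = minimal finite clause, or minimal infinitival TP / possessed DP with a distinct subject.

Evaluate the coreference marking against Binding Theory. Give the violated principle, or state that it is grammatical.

Principle C

The two coindexed NPs are *Samir₁* (the lower occurrence) and *Samir₁* (the higher occurrence).
*Samir₁* (the lower occurrence) is an R-expression. Principle C requires it to be free everywhere.
*Samir₁* (the higher occurrence) c-commands it and carries the same index.
The R-expression is bound → Principle C violation.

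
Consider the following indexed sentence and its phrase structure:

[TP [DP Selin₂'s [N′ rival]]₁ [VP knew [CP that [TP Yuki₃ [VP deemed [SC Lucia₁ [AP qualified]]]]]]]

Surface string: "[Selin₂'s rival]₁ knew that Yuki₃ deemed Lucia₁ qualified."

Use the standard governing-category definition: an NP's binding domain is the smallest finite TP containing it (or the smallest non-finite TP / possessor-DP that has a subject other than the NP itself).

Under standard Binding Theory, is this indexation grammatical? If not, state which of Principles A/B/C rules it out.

The two coindexed NPs are *[Selin₂'s rival]₁* and *Lucia₁*.
*Lucia₁* is an R-expression. Principle C requires it to be free everywhere.
*[Selin₂'s rival]₁* c-commands it and carries the same index.
The R-expression is bound → Principle C violation.

Principle C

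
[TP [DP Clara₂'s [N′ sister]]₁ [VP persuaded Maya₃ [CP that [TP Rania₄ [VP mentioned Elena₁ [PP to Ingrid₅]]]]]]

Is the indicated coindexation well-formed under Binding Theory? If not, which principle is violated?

The two coindexed NPs are *[Clara₂'s sister]₁* and *Elena₁*.
*Elena₁* is an R-expression. Principle C requires it to be free everywhere.
*[Clara₂'s sister]₁* c-commands it and carries the same index.
The R-expression is bound → Principle C violation.

Principle C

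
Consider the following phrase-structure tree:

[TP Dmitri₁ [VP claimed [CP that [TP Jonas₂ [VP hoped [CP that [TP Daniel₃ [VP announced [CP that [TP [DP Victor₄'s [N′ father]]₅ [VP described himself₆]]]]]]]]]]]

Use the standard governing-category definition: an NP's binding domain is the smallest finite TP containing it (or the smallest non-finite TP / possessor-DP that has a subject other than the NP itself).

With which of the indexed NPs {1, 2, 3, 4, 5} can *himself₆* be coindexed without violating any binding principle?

{5}

*himself* is an anaphor, so Principle A applies: it must be bound in its binding domain.
Binding domain of *himself₆*: the embedded TP, whose subject is [Victor₄'s father]₅.
*Dmitri₁* c-commands the anaphor but is outside its binding domain → cannot satisfy Principle A.
*Jonas₂* c-commands the anaphor but is outside its binding domain → cannot satisfy Principle A.
*Daniel₃* c-commands the anaphor but is outside its binding domain → cannot satisfy Principle A.
*Victor₄* does not c-command the anaphor → cannot bind it.
*[Victor₄'s father]₅* c-commands the anaphor within its binding domain → licit binder.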